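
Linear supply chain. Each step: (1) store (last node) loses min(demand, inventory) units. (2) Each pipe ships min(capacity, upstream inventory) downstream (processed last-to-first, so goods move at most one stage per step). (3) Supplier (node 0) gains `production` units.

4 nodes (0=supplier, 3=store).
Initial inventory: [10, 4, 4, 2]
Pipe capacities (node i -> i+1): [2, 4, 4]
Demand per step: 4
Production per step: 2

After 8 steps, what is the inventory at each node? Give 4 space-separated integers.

Step 1: demand=4,sold=2 ship[2->3]=4 ship[1->2]=4 ship[0->1]=2 prod=2 -> inv=[10 2 4 4]
Step 2: demand=4,sold=4 ship[2->3]=4 ship[1->2]=2 ship[0->1]=2 prod=2 -> inv=[10 2 2 4]
Step 3: demand=4,sold=4 ship[2->3]=2 ship[1->2]=2 ship[0->1]=2 prod=2 -> inv=[10 2 2 2]
Step 4: demand=4,sold=2 ship[2->3]=2 ship[1->2]=2 ship[0->1]=2 prod=2 -> inv=[10 2 2 2]
Step 5: demand=4,sold=2 ship[2->3]=2 ship[1->2]=2 ship[0->1]=2 prod=2 -> inv=[10 2 2 2]
Step 6: demand=4,sold=2 ship[2->3]=2 ship[1->2]=2 ship[0->1]=2 prod=2 -> inv=[10 2 2 2]
Step 7: demand=4,sold=2 ship[2->3]=2 ship[1->2]=2 ship[0->1]=2 prod=2 -> inv=[10 2 2 2]
Step 8: demand=4,sold=2 ship[2->3]=2 ship[1->2]=2 ship[0->1]=2 prod=2 -> inv=[10 2 2 2]

10 2 2 2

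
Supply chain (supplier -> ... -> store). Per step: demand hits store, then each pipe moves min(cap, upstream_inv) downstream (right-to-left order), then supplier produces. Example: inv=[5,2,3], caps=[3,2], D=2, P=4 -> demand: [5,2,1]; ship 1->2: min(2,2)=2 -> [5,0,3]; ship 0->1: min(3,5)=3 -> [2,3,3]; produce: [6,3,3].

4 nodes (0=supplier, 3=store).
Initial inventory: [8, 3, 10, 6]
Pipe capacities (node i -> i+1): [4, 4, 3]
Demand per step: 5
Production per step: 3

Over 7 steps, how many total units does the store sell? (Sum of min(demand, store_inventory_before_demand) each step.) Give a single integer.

Answer: 24

Derivation:
Step 1: sold=5 (running total=5) -> [7 4 10 4]
Step 2: sold=4 (running total=9) -> [6 4 11 3]
Step 3: sold=3 (running total=12) -> [5 4 12 3]
Step 4: sold=3 (running total=15) -> [4 4 13 3]
Step 5: sold=3 (running total=18) -> [3 4 14 3]
Step 6: sold=3 (running total=21) -> [3 3 15 3]
Step 7: sold=3 (running total=24) -> [3 3 15 3]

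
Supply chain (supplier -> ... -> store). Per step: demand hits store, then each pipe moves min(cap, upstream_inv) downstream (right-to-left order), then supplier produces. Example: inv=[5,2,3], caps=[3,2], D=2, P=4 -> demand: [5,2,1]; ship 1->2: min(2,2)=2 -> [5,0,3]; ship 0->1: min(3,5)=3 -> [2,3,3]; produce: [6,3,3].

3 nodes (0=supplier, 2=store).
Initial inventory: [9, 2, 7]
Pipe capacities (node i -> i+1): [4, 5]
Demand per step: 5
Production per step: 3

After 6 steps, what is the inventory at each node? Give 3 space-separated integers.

Step 1: demand=5,sold=5 ship[1->2]=2 ship[0->1]=4 prod=3 -> inv=[8 4 4]
Step 2: demand=5,sold=4 ship[1->2]=4 ship[0->1]=4 prod=3 -> inv=[7 4 4]
Step 3: demand=5,sold=4 ship[1->2]=4 ship[0->1]=4 prod=3 -> inv=[6 4 4]
Step 4: demand=5,sold=4 ship[1->2]=4 ship[0->1]=4 prod=3 -> inv=[5 4 4]
Step 5: demand=5,sold=4 ship[1->2]=4 ship[0->1]=4 prod=3 -> inv=[4 4 4]
Step 6: demand=5,sold=4 ship[1->2]=4 ship[0->1]=4 prod=3 -> inv=[3 4 4]

3 4 4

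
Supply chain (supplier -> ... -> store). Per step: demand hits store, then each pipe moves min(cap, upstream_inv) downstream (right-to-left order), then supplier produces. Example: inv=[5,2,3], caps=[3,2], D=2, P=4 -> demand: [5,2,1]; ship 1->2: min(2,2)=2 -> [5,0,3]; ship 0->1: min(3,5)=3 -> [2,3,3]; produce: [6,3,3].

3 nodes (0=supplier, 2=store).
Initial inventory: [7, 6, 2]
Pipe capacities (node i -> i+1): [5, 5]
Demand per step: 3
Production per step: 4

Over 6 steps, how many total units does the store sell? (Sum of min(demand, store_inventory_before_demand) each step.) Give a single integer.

Step 1: sold=2 (running total=2) -> [6 6 5]
Step 2: sold=3 (running total=5) -> [5 6 7]
Step 3: sold=3 (running total=8) -> [4 6 9]
Step 4: sold=3 (running total=11) -> [4 5 11]
Step 5: sold=3 (running total=14) -> [4 4 13]
Step 6: sold=3 (running total=17) -> [4 4 14]

Answer: 17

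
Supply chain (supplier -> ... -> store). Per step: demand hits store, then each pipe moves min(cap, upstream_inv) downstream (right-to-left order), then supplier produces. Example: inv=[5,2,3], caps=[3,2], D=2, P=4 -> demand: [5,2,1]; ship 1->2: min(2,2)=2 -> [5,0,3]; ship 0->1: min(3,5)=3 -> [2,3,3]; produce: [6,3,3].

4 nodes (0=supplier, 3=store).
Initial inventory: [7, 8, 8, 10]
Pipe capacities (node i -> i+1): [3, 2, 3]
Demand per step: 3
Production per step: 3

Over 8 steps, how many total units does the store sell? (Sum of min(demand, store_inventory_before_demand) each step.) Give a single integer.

Step 1: sold=3 (running total=3) -> [7 9 7 10]
Step 2: sold=3 (running total=6) -> [7 10 6 10]
Step 3: sold=3 (running total=9) -> [7 11 5 10]
Step 4: sold=3 (running total=12) -> [7 12 4 10]
Step 5: sold=3 (running total=15) -> [7 13 3 10]
Step 6: sold=3 (running total=18) -> [7 14 2 10]
Step 7: sold=3 (running total=21) -> [7 15 2 9]
Step 8: sold=3 (running total=24) -> [7 16 2 8]

Answer: 24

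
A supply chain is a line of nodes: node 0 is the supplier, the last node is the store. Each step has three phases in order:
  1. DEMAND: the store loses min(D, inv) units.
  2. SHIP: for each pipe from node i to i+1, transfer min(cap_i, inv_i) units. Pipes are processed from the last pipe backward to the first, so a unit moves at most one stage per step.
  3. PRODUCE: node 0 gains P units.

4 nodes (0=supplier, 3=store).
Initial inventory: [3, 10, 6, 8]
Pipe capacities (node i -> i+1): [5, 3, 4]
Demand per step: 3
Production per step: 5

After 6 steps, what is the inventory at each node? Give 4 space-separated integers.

Step 1: demand=3,sold=3 ship[2->3]=4 ship[1->2]=3 ship[0->1]=3 prod=5 -> inv=[5 10 5 9]
Step 2: demand=3,sold=3 ship[2->3]=4 ship[1->2]=3 ship[0->1]=5 prod=5 -> inv=[5 12 4 10]
Step 3: demand=3,sold=3 ship[2->3]=4 ship[1->2]=3 ship[0->1]=5 prod=5 -> inv=[5 14 3 11]
Step 4: demand=3,sold=3 ship[2->3]=3 ship[1->2]=3 ship[0->1]=5 prod=5 -> inv=[5 16 3 11]
Step 5: demand=3,sold=3 ship[2->3]=3 ship[1->2]=3 ship[0->1]=5 prod=5 -> inv=[5 18 3 11]
Step 6: demand=3,sold=3 ship[2->3]=3 ship[1->2]=3 ship[0->1]=5 prod=5 -> inv=[5 20 3 11]

5 20 3 11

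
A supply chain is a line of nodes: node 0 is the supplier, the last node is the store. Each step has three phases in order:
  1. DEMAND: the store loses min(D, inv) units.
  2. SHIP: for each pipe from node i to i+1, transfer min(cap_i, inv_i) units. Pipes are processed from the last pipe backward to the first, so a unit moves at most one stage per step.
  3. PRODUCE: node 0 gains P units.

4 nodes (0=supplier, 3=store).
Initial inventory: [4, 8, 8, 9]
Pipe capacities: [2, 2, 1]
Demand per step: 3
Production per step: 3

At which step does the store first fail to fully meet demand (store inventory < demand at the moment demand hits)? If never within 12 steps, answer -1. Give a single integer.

Step 1: demand=3,sold=3 ship[2->3]=1 ship[1->2]=2 ship[0->1]=2 prod=3 -> [5 8 9 7]
Step 2: demand=3,sold=3 ship[2->3]=1 ship[1->2]=2 ship[0->1]=2 prod=3 -> [6 8 10 5]
Step 3: demand=3,sold=3 ship[2->3]=1 ship[1->2]=2 ship[0->1]=2 prod=3 -> [7 8 11 3]
Step 4: demand=3,sold=3 ship[2->3]=1 ship[1->2]=2 ship[0->1]=2 prod=3 -> [8 8 12 1]
Step 5: demand=3,sold=1 ship[2->3]=1 ship[1->2]=2 ship[0->1]=2 prod=3 -> [9 8 13 1]
Step 6: demand=3,sold=1 ship[2->3]=1 ship[1->2]=2 ship[0->1]=2 prod=3 -> [10 8 14 1]
Step 7: demand=3,sold=1 ship[2->3]=1 ship[1->2]=2 ship[0->1]=2 prod=3 -> [11 8 15 1]
Step 8: demand=3,sold=1 ship[2->3]=1 ship[1->2]=2 ship[0->1]=2 prod=3 -> [12 8 16 1]
Step 9: demand=3,sold=1 ship[2->3]=1 ship[1->2]=2 ship[0->1]=2 prod=3 -> [13 8 17 1]
Step 10: demand=3,sold=1 ship[2->3]=1 ship[1->2]=2 ship[0->1]=2 prod=3 -> [14 8 18 1]
Step 11: demand=3,sold=1 ship[2->3]=1 ship[1->2]=2 ship[0->1]=2 prod=3 -> [15 8 19 1]
Step 12: demand=3,sold=1 ship[2->3]=1 ship[1->2]=2 ship[0->1]=2 prod=3 -> [16 8 20 1]
First stockout at step 5

5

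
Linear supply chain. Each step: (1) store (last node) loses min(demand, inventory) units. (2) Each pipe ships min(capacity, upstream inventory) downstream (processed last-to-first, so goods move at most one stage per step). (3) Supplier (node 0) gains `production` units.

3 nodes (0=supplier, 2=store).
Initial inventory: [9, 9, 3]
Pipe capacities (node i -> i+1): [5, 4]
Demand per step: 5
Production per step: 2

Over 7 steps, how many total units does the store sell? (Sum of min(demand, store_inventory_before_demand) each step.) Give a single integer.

Step 1: sold=3 (running total=3) -> [6 10 4]
Step 2: sold=4 (running total=7) -> [3 11 4]
Step 3: sold=4 (running total=11) -> [2 10 4]
Step 4: sold=4 (running total=15) -> [2 8 4]
Step 5: sold=4 (running total=19) -> [2 6 4]
Step 6: sold=4 (running total=23) -> [2 4 4]
Step 7: sold=4 (running total=27) -> [2 2 4]

Answer: 27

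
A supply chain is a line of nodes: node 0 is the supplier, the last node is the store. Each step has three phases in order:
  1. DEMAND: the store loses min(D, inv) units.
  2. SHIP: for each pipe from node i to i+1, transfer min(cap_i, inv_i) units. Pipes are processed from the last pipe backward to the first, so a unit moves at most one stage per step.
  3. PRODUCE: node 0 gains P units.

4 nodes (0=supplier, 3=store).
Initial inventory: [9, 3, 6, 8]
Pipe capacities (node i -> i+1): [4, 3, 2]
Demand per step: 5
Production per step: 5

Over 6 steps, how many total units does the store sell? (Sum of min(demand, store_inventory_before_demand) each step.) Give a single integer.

Answer: 18

Derivation:
Step 1: sold=5 (running total=5) -> [10 4 7 5]
Step 2: sold=5 (running total=10) -> [11 5 8 2]
Step 3: sold=2 (running total=12) -> [12 6 9 2]
Step 4: sold=2 (running total=14) -> [13 7 10 2]
Step 5: sold=2 (running total=16) -> [14 8 11 2]
Step 6: sold=2 (running total=18) -> [15 9 12 2]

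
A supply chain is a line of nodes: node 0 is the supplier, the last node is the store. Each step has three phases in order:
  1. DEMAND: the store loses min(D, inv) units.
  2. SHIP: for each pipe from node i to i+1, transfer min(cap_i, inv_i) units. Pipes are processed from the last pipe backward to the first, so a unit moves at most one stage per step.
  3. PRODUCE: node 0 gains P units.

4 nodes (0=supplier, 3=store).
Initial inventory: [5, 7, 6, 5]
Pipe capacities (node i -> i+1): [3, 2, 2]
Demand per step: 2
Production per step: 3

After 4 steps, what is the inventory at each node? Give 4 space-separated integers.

Step 1: demand=2,sold=2 ship[2->3]=2 ship[1->2]=2 ship[0->1]=3 prod=3 -> inv=[5 8 6 5]
Step 2: demand=2,sold=2 ship[2->3]=2 ship[1->2]=2 ship[0->1]=3 prod=3 -> inv=[5 9 6 5]
Step 3: demand=2,sold=2 ship[2->3]=2 ship[1->2]=2 ship[0->1]=3 prod=3 -> inv=[5 10 6 5]
Step 4: demand=2,sold=2 ship[2->3]=2 ship[1->2]=2 ship[0->1]=3 prod=3 -> inv=[5 11 6 5]

5 11 6 5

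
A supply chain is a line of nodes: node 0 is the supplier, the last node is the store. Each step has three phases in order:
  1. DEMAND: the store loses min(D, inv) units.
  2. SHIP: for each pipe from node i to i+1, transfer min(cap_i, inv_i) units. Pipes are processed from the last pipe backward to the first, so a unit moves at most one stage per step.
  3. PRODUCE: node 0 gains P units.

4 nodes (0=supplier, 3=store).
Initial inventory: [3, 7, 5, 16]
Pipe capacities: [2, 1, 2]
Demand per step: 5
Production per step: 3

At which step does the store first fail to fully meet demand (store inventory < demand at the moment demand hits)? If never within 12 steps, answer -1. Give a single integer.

Step 1: demand=5,sold=5 ship[2->3]=2 ship[1->2]=1 ship[0->1]=2 prod=3 -> [4 8 4 13]
Step 2: demand=5,sold=5 ship[2->3]=2 ship[1->2]=1 ship[0->1]=2 prod=3 -> [5 9 3 10]
Step 3: demand=5,sold=5 ship[2->3]=2 ship[1->2]=1 ship[0->1]=2 prod=3 -> [6 10 2 7]
Step 4: demand=5,sold=5 ship[2->3]=2 ship[1->2]=1 ship[0->1]=2 prod=3 -> [7 11 1 4]
Step 5: demand=5,sold=4 ship[2->3]=1 ship[1->2]=1 ship[0->1]=2 prod=3 -> [8 12 1 1]
Step 6: demand=5,sold=1 ship[2->3]=1 ship[1->2]=1 ship[0->1]=2 prod=3 -> [9 13 1 1]
Step 7: demand=5,sold=1 ship[2->3]=1 ship[1->2]=1 ship[0->1]=2 prod=3 -> [10 14 1 1]
Step 8: demand=5,sold=1 ship[2->3]=1 ship[1->2]=1 ship[0->1]=2 prod=3 -> [11 15 1 1]
Step 9: demand=5,sold=1 ship[2->3]=1 ship[1->2]=1 ship[0->1]=2 prod=3 -> [12 16 1 1]
Step 10: demand=5,sold=1 ship[2->3]=1 ship[1->2]=1 ship[0->1]=2 prod=3 -> [13 17 1 1]
Step 11: demand=5,sold=1 ship[2->3]=1 ship[1->2]=1 ship[0->1]=2 prod=3 -> [14 18 1 1]
Step 12: demand=5,sold=1 ship[2->3]=1 ship[1->2]=1 ship[0->1]=2 prod=3 -> [15 19 1 1]
First stockout at step 5

5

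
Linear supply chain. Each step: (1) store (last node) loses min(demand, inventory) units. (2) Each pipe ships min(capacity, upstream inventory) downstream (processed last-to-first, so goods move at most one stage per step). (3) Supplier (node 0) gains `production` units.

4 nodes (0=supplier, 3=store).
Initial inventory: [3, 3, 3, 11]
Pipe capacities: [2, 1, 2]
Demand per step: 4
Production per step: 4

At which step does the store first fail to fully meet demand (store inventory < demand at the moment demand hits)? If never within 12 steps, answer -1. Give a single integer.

Step 1: demand=4,sold=4 ship[2->3]=2 ship[1->2]=1 ship[0->1]=2 prod=4 -> [5 4 2 9]
Step 2: demand=4,sold=4 ship[2->3]=2 ship[1->2]=1 ship[0->1]=2 prod=4 -> [7 5 1 7]
Step 3: demand=4,sold=4 ship[2->3]=1 ship[1->2]=1 ship[0->1]=2 prod=4 -> [9 6 1 4]
Step 4: demand=4,sold=4 ship[2->3]=1 ship[1->2]=1 ship[0->1]=2 prod=4 -> [11 7 1 1]
Step 5: demand=4,sold=1 ship[2->3]=1 ship[1->2]=1 ship[0->1]=2 prod=4 -> [13 8 1 1]
Step 6: demand=4,sold=1 ship[2->3]=1 ship[1->2]=1 ship[0->1]=2 prod=4 -> [15 9 1 1]
Step 7: demand=4,sold=1 ship[2->3]=1 ship[1->2]=1 ship[0->1]=2 prod=4 -> [17 10 1 1]
Step 8: demand=4,sold=1 ship[2->3]=1 ship[1->2]=1 ship[0->1]=2 prod=4 -> [19 11 1 1]
Step 9: demand=4,sold=1 ship[2->3]=1 ship[1->2]=1 ship[0->1]=2 prod=4 -> [21 12 1 1]
Step 10: demand=4,sold=1 ship[2->3]=1 ship[1->2]=1 ship[0->1]=2 prod=4 -> [23 13 1 1]
Step 11: demand=4,sold=1 ship[2->3]=1 ship[1->2]=1 ship[0->1]=2 prod=4 -> [25 14 1 1]
Step 12: demand=4,sold=1 ship[2->3]=1 ship[1->2]=1 ship[0->1]=2 prod=4 -> [27 15 1 1]
First stockout at step 5

5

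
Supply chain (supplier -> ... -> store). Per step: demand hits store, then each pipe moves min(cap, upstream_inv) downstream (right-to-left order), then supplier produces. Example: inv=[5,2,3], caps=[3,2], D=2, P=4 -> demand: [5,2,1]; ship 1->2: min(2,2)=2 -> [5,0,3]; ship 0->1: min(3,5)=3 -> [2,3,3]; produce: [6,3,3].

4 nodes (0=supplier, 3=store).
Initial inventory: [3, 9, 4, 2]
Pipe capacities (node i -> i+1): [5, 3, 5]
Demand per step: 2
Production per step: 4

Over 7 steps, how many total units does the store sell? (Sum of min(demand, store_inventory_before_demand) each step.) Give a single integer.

Answer: 14

Derivation:
Step 1: sold=2 (running total=2) -> [4 9 3 4]
Step 2: sold=2 (running total=4) -> [4 10 3 5]
Step 3: sold=2 (running total=6) -> [4 11 3 6]
Step 4: sold=2 (running total=8) -> [4 12 3 7]
Step 5: sold=2 (running total=10) -> [4 13 3 8]
Step 6: sold=2 (running total=12) -> [4 14 3 9]
Step 7: sold=2 (running total=14) -> [4 15 3 10]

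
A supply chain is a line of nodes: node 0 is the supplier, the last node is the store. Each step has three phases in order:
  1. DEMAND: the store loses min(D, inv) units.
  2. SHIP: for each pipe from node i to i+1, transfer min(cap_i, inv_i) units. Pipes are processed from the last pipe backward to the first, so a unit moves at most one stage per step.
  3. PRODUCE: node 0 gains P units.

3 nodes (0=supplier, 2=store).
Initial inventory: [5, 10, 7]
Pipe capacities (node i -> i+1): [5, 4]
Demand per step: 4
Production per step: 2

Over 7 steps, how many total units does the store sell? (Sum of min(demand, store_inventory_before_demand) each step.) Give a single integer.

Answer: 28

Derivation:
Step 1: sold=4 (running total=4) -> [2 11 7]
Step 2: sold=4 (running total=8) -> [2 9 7]
Step 3: sold=4 (running total=12) -> [2 7 7]
Step 4: sold=4 (running total=16) -> [2 5 7]
Step 5: sold=4 (running total=20) -> [2 3 7]
Step 6: sold=4 (running total=24) -> [2 2 6]
Step 7: sold=4 (running total=28) -> [2 2 4]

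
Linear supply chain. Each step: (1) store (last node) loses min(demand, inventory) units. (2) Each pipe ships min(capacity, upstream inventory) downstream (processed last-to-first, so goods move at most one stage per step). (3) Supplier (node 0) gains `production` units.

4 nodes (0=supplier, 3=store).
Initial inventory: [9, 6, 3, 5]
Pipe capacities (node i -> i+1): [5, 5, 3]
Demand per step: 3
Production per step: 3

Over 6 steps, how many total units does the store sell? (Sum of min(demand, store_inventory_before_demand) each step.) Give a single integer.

Step 1: sold=3 (running total=3) -> [7 6 5 5]
Step 2: sold=3 (running total=6) -> [5 6 7 5]
Step 3: sold=3 (running total=9) -> [3 6 9 5]
Step 4: sold=3 (running total=12) -> [3 4 11 5]
Step 5: sold=3 (running total=15) -> [3 3 12 5]
Step 6: sold=3 (running total=18) -> [3 3 12 5]

Answer: 18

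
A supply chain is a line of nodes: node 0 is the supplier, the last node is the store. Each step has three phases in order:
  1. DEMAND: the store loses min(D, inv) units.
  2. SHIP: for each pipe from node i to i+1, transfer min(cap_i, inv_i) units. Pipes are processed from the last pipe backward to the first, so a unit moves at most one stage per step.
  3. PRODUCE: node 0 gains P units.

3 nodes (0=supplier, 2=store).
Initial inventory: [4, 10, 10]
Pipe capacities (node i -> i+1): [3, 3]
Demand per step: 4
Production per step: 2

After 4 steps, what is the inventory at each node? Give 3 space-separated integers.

Step 1: demand=4,sold=4 ship[1->2]=3 ship[0->1]=3 prod=2 -> inv=[3 10 9]
Step 2: demand=4,sold=4 ship[1->2]=3 ship[0->1]=3 prod=2 -> inv=[2 10 8]
Step 3: demand=4,sold=4 ship[1->2]=3 ship[0->1]=2 prod=2 -> inv=[2 9 7]
Step 4: demand=4,sold=4 ship[1->2]=3 ship[0->1]=2 prod=2 -> inv=[2 8 6]

2 8 6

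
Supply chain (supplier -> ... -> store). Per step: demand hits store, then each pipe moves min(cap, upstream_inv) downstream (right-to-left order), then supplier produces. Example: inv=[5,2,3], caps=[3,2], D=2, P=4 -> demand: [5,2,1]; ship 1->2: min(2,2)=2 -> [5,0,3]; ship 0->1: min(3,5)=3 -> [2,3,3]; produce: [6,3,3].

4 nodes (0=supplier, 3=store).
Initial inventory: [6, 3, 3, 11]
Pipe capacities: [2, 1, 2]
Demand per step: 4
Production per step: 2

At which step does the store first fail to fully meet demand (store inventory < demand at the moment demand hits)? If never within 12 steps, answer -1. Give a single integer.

Step 1: demand=4,sold=4 ship[2->3]=2 ship[1->2]=1 ship[0->1]=2 prod=2 -> [6 4 2 9]
Step 2: demand=4,sold=4 ship[2->3]=2 ship[1->2]=1 ship[0->1]=2 prod=2 -> [6 5 1 7]
Step 3: demand=4,sold=4 ship[2->3]=1 ship[1->2]=1 ship[0->1]=2 prod=2 -> [6 6 1 4]
Step 4: demand=4,sold=4 ship[2->3]=1 ship[1->2]=1 ship[0->1]=2 prod=2 -> [6 7 1 1]
Step 5: demand=4,sold=1 ship[2->3]=1 ship[1->2]=1 ship[0->1]=2 prod=2 -> [6 8 1 1]
Step 6: demand=4,sold=1 ship[2->3]=1 ship[1->2]=1 ship[0->1]=2 prod=2 -> [6 9 1 1]
Step 7: demand=4,sold=1 ship[2->3]=1 ship[1->2]=1 ship[0->1]=2 prod=2 -> [6 10 1 1]
Step 8: demand=4,sold=1 ship[2->3]=1 ship[1->2]=1 ship[0->1]=2 prod=2 -> [6 11 1 1]
Step 9: demand=4,sold=1 ship[2->3]=1 ship[1->2]=1 ship[0->1]=2 prod=2 -> [6 12 1 1]
Step 10: demand=4,sold=1 ship[2->3]=1 ship[1->2]=1 ship[0->1]=2 prod=2 -> [6 13 1 1]
Step 11: demand=4,sold=1 ship[2->3]=1 ship[1->2]=1 ship[0->1]=2 prod=2 -> [6 14 1 1]
Step 12: demand=4,sold=1 ship[2->3]=1 ship[1->2]=1 ship[0->1]=2 prod=2 -> [6 15 1 1]
First stockout at step 5

5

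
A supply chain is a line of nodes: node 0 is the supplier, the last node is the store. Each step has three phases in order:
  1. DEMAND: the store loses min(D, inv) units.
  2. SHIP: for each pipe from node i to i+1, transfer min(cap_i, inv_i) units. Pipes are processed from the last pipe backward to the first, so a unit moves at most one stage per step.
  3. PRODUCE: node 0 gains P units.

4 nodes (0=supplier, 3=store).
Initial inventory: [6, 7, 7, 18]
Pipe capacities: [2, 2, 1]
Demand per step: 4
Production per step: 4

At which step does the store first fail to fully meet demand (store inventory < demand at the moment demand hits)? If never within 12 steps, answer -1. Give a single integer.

Step 1: demand=4,sold=4 ship[2->3]=1 ship[1->2]=2 ship[0->1]=2 prod=4 -> [8 7 8 15]
Step 2: demand=4,sold=4 ship[2->3]=1 ship[1->2]=2 ship[0->1]=2 prod=4 -> [10 7 9 12]
Step 3: demand=4,sold=4 ship[2->3]=1 ship[1->2]=2 ship[0->1]=2 prod=4 -> [12 7 10 9]
Step 4: demand=4,sold=4 ship[2->3]=1 ship[1->2]=2 ship[0->1]=2 prod=4 -> [14 7 11 6]
Step 5: demand=4,sold=4 ship[2->3]=1 ship[1->2]=2 ship[0->1]=2 prod=4 -> [16 7 12 3]
Step 6: demand=4,sold=3 ship[2->3]=1 ship[1->2]=2 ship[0->1]=2 prod=4 -> [18 7 13 1]
Step 7: demand=4,sold=1 ship[2->3]=1 ship[1->2]=2 ship[0->1]=2 prod=4 -> [20 7 14 1]
Step 8: demand=4,sold=1 ship[2->3]=1 ship[1->2]=2 ship[0->1]=2 prod=4 -> [22 7 15 1]
Step 9: demand=4,sold=1 ship[2->3]=1 ship[1->2]=2 ship[0->1]=2 prod=4 -> [24 7 16 1]
Step 10: demand=4,sold=1 ship[2->3]=1 ship[1->2]=2 ship[0->1]=2 prod=4 -> [26 7 17 1]
Step 11: demand=4,sold=1 ship[2->3]=1 ship[1->2]=2 ship[0->1]=2 prod=4 -> [28 7 18 1]
Step 12: demand=4,sold=1 ship[2->3]=1 ship[1->2]=2 ship[0->1]=2 prod=4 -> [30 7 19 1]
First stockout at step 6

6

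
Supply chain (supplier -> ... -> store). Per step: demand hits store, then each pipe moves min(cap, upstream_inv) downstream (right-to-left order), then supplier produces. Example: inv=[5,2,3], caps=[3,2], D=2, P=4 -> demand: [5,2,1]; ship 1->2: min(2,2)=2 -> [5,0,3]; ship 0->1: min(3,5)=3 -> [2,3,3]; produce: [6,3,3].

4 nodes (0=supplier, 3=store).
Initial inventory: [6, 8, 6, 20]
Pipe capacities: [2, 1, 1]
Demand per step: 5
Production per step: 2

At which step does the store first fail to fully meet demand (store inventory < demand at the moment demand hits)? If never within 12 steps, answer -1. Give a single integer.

Step 1: demand=5,sold=5 ship[2->3]=1 ship[1->2]=1 ship[0->1]=2 prod=2 -> [6 9 6 16]
Step 2: demand=5,sold=5 ship[2->3]=1 ship[1->2]=1 ship[0->1]=2 prod=2 -> [6 10 6 12]
Step 3: demand=5,sold=5 ship[2->3]=1 ship[1->2]=1 ship[0->1]=2 prod=2 -> [6 11 6 8]
Step 4: demand=5,sold=5 ship[2->3]=1 ship[1->2]=1 ship[0->1]=2 prod=2 -> [6 12 6 4]
Step 5: demand=5,sold=4 ship[2->3]=1 ship[1->2]=1 ship[0->1]=2 prod=2 -> [6 13 6 1]
Step 6: demand=5,sold=1 ship[2->3]=1 ship[1->2]=1 ship[0->1]=2 prod=2 -> [6 14 6 1]
Step 7: demand=5,sold=1 ship[2->3]=1 ship[1->2]=1 ship[0->1]=2 prod=2 -> [6 15 6 1]
Step 8: demand=5,sold=1 ship[2->3]=1 ship[1->2]=1 ship[0->1]=2 prod=2 -> [6 16 6 1]
Step 9: demand=5,sold=1 ship[2->3]=1 ship[1->2]=1 ship[0->1]=2 prod=2 -> [6 17 6 1]
Step 10: demand=5,sold=1 ship[2->3]=1 ship[1->2]=1 ship[0->1]=2 prod=2 -> [6 18 6 1]
Step 11: demand=5,sold=1 ship[2->3]=1 ship[1->2]=1 ship[0->1]=2 prod=2 -> [6 19 6 1]
Step 12: demand=5,sold=1 ship[2->3]=1 ship[1->2]=1 ship[0->1]=2 prod=2 -> [6 20 6 1]
First stockout at step 5

5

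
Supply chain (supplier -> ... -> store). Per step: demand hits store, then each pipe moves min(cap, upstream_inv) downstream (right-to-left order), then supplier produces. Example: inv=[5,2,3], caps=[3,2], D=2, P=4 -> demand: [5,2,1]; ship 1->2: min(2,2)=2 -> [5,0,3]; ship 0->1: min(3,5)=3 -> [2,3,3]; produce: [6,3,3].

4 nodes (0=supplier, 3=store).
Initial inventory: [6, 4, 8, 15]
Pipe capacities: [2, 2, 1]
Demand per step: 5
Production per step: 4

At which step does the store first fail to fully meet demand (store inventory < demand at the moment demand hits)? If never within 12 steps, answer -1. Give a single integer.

Step 1: demand=5,sold=5 ship[2->3]=1 ship[1->2]=2 ship[0->1]=2 prod=4 -> [8 4 9 11]
Step 2: demand=5,sold=5 ship[2->3]=1 ship[1->2]=2 ship[0->1]=2 prod=4 -> [10 4 10 7]
Step 3: demand=5,sold=5 ship[2->3]=1 ship[1->2]=2 ship[0->1]=2 prod=4 -> [12 4 11 3]
Step 4: demand=5,sold=3 ship[2->3]=1 ship[1->2]=2 ship[0->1]=2 prod=4 -> [14 4 12 1]
Step 5: demand=5,sold=1 ship[2->3]=1 ship[1->2]=2 ship[0->1]=2 prod=4 -> [16 4 13 1]
Step 6: demand=5,sold=1 ship[2->3]=1 ship[1->2]=2 ship[0->1]=2 prod=4 -> [18 4 14 1]
Step 7: demand=5,sold=1 ship[2->3]=1 ship[1->2]=2 ship[0->1]=2 prod=4 -> [20 4 15 1]
Step 8: demand=5,sold=1 ship[2->3]=1 ship[1->2]=2 ship[0->1]=2 prod=4 -> [22 4 16 1]
Step 9: demand=5,sold=1 ship[2->3]=1 ship[1->2]=2 ship[0->1]=2 prod=4 -> [24 4 17 1]
Step 10: demand=5,sold=1 ship[2->3]=1 ship[1->2]=2 ship[0->1]=2 prod=4 -> [26 4 18 1]
Step 11: demand=5,sold=1 ship[2->3]=1 ship[1->2]=2 ship[0->1]=2 prod=4 -> [28 4 19 1]
Step 12: demand=5,sold=1 ship[2->3]=1 ship[1->2]=2 ship[0->1]=2 prod=4 -> [30 4 20 1]
First stockout at step 4

4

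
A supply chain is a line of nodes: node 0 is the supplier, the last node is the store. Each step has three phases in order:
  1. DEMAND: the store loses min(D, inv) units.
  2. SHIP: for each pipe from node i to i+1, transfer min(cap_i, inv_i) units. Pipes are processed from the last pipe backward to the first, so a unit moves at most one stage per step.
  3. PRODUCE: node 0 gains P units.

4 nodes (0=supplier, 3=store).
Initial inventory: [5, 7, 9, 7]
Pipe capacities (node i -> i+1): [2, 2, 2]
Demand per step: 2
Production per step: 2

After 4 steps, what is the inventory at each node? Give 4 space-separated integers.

Step 1: demand=2,sold=2 ship[2->3]=2 ship[1->2]=2 ship[0->1]=2 prod=2 -> inv=[5 7 9 7]
Step 2: demand=2,sold=2 ship[2->3]=2 ship[1->2]=2 ship[0->1]=2 prod=2 -> inv=[5 7 9 7]
Step 3: demand=2,sold=2 ship[2->3]=2 ship[1->2]=2 ship[0->1]=2 prod=2 -> inv=[5 7 9 7]
Step 4: demand=2,sold=2 ship[2->3]=2 ship[1->2]=2 ship[0->1]=2 prod=2 -> inv=[5 7 9 7]

5 7 9 7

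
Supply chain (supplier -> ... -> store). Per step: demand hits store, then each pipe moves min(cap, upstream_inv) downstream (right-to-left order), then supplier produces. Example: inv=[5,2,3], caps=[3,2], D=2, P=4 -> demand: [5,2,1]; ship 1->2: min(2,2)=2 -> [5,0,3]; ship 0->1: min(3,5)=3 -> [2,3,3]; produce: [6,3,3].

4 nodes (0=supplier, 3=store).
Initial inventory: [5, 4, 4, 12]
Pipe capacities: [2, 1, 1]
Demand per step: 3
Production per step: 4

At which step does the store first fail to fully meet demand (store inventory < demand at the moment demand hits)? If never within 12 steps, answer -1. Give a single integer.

Step 1: demand=3,sold=3 ship[2->3]=1 ship[1->2]=1 ship[0->1]=2 prod=4 -> [7 5 4 10]
Step 2: demand=3,sold=3 ship[2->3]=1 ship[1->2]=1 ship[0->1]=2 prod=4 -> [9 6 4 8]
Step 3: demand=3,sold=3 ship[2->3]=1 ship[1->2]=1 ship[0->1]=2 prod=4 -> [11 7 4 6]
Step 4: demand=3,sold=3 ship[2->3]=1 ship[1->2]=1 ship[0->1]=2 prod=4 -> [13 8 4 4]
Step 5: demand=3,sold=3 ship[2->3]=1 ship[1->2]=1 ship[0->1]=2 prod=4 -> [15 9 4 2]
Step 6: demand=3,sold=2 ship[2->3]=1 ship[1->2]=1 ship[0->1]=2 prod=4 -> [17 10 4 1]
Step 7: demand=3,sold=1 ship[2->3]=1 ship[1->2]=1 ship[0->1]=2 prod=4 -> [19 11 4 1]
Step 8: demand=3,sold=1 ship[2->3]=1 ship[1->2]=1 ship[0->1]=2 prod=4 -> [21 12 4 1]
Step 9: demand=3,sold=1 ship[2->3]=1 ship[1->2]=1 ship[0->1]=2 prod=4 -> [23 13 4 1]
Step 10: demand=3,sold=1 ship[2->3]=1 ship[1->2]=1 ship[0->1]=2 prod=4 -> [25 14 4 1]
Step 11: demand=3,sold=1 ship[2->3]=1 ship[1->2]=1 ship[0->1]=2 prod=4 -> [27 15 4 1]
Step 12: demand=3,sold=1 ship[2->3]=1 ship[1->2]=1 ship[0->1]=2 prod=4 -> [29 16 4 1]
First stockout at step 6

6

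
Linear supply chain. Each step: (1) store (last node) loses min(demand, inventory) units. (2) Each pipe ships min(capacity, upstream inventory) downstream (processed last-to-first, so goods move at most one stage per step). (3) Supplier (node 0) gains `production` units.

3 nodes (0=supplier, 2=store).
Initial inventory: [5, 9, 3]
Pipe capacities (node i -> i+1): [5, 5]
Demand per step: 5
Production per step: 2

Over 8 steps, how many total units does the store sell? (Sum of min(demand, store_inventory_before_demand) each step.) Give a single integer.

Answer: 27

Derivation:
Step 1: sold=3 (running total=3) -> [2 9 5]
Step 2: sold=5 (running total=8) -> [2 6 5]
Step 3: sold=5 (running total=13) -> [2 3 5]
Step 4: sold=5 (running total=18) -> [2 2 3]
Step 5: sold=3 (running total=21) -> [2 2 2]
Step 6: sold=2 (running total=23) -> [2 2 2]
Step 7: sold=2 (running total=25) -> [2 2 2]
Step 8: sold=2 (running total=27) -> [2 2 2]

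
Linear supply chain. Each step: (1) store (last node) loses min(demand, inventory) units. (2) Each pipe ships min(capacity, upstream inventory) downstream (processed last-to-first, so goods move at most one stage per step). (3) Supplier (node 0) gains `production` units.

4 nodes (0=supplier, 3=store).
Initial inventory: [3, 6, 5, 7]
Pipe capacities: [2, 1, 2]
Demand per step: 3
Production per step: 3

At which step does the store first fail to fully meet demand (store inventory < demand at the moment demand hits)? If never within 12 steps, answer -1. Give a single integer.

Step 1: demand=3,sold=3 ship[2->3]=2 ship[1->2]=1 ship[0->1]=2 prod=3 -> [4 7 4 6]
Step 2: demand=3,sold=3 ship[2->3]=2 ship[1->2]=1 ship[0->1]=2 prod=3 -> [5 8 3 5]
Step 3: demand=3,sold=3 ship[2->3]=2 ship[1->2]=1 ship[0->1]=2 prod=3 -> [6 9 2 4]
Step 4: demand=3,sold=3 ship[2->3]=2 ship[1->2]=1 ship[0->1]=2 prod=3 -> [7 10 1 3]
Step 5: demand=3,sold=3 ship[2->3]=1 ship[1->2]=1 ship[0->1]=2 prod=3 -> [8 11 1 1]
Step 6: demand=3,sold=1 ship[2->3]=1 ship[1->2]=1 ship[0->1]=2 prod=3 -> [9 12 1 1]
Step 7: demand=3,sold=1 ship[2->3]=1 ship[1->2]=1 ship[0->1]=2 prod=3 -> [10 13 1 1]
Step 8: demand=3,sold=1 ship[2->3]=1 ship[1->2]=1 ship[0->1]=2 prod=3 -> [11 14 1 1]
Step 9: demand=3,sold=1 ship[2->3]=1 ship[1->2]=1 ship[0->1]=2 prod=3 -> [12 15 1 1]
Step 10: demand=3,sold=1 ship[2->3]=1 ship[1->2]=1 ship[0->1]=2 prod=3 -> [13 16 1 1]
Step 11: demand=3,sold=1 ship[2->3]=1 ship[1->2]=1 ship[0->1]=2 prod=3 -> [14 17 1 1]
Step 12: demand=3,sold=1 ship[2->3]=1 ship[1->2]=1 ship[0->1]=2 prod=3 -> [15 18 1 1]
First stockout at step 6

6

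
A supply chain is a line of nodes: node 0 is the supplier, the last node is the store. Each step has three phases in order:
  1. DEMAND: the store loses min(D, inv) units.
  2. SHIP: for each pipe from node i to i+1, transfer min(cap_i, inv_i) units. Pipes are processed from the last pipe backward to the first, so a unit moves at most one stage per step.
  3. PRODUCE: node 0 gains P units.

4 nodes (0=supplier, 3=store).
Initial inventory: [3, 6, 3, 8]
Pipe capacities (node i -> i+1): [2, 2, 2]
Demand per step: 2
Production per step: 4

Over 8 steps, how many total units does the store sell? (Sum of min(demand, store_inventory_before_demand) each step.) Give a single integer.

Answer: 16

Derivation:
Step 1: sold=2 (running total=2) -> [5 6 3 8]
Step 2: sold=2 (running total=4) -> [7 6 3 8]
Step 3: sold=2 (running total=6) -> [9 6 3 8]
Step 4: sold=2 (running total=8) -> [11 6 3 8]
Step 5: sold=2 (running total=10) -> [13 6 3 8]
Step 6: sold=2 (running total=12) -> [15 6 3 8]
Step 7: sold=2 (running total=14) -> [17 6 3 8]
Step 8: sold=2 (running total=16) -> [19 6 3 8]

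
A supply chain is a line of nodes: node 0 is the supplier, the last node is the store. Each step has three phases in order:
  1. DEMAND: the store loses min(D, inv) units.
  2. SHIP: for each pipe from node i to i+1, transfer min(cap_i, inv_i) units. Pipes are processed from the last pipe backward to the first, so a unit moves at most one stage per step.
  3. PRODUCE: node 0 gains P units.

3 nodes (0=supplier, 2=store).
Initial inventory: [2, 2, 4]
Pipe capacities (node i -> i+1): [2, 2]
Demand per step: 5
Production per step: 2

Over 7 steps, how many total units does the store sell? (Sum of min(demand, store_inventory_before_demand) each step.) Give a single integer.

Answer: 16

Derivation:
Step 1: sold=4 (running total=4) -> [2 2 2]
Step 2: sold=2 (running total=6) -> [2 2 2]
Step 3: sold=2 (running total=8) -> [2 2 2]
Step 4: sold=2 (running total=10) -> [2 2 2]
Step 5: sold=2 (running total=12) -> [2 2 2]
Step 6: sold=2 (running total=14) -> [2 2 2]
Step 7: sold=2 (running total=16) -> [2 2 2]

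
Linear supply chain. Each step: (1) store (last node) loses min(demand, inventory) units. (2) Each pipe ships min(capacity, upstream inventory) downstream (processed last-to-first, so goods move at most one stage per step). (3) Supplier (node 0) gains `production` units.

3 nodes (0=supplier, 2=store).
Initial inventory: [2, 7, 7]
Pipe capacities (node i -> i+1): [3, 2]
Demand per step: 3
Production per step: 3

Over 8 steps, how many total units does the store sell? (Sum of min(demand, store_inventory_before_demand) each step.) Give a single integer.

Answer: 21

Derivation:
Step 1: sold=3 (running total=3) -> [3 7 6]
Step 2: sold=3 (running total=6) -> [3 8 5]
Step 3: sold=3 (running total=9) -> [3 9 4]
Step 4: sold=3 (running total=12) -> [3 10 3]
Step 5: sold=3 (running total=15) -> [3 11 2]
Step 6: sold=2 (running total=17) -> [3 12 2]
Step 7: sold=2 (running total=19) -> [3 13 2]
Step 8: sold=2 (running total=21) -> [3 14 2]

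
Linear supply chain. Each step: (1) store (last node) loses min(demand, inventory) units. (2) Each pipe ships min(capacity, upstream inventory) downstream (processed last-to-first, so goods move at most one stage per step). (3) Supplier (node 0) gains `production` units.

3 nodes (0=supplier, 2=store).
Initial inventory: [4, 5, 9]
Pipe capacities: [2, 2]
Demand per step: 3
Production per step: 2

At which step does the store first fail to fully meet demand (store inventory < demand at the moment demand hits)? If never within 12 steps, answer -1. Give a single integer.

Step 1: demand=3,sold=3 ship[1->2]=2 ship[0->1]=2 prod=2 -> [4 5 8]
Step 2: demand=3,sold=3 ship[1->2]=2 ship[0->1]=2 prod=2 -> [4 5 7]
Step 3: demand=3,sold=3 ship[1->2]=2 ship[0->1]=2 prod=2 -> [4 5 6]
Step 4: demand=3,sold=3 ship[1->2]=2 ship[0->1]=2 prod=2 -> [4 5 5]
Step 5: demand=3,sold=3 ship[1->2]=2 ship[0->1]=2 prod=2 -> [4 5 4]
Step 6: demand=3,sold=3 ship[1->2]=2 ship[0->1]=2 prod=2 -> [4 5 3]
Step 7: demand=3,sold=3 ship[1->2]=2 ship[0->1]=2 prod=2 -> [4 5 2]
Step 8: demand=3,sold=2 ship[1->2]=2 ship[0->1]=2 prod=2 -> [4 5 2]
Step 9: demand=3,sold=2 ship[1->2]=2 ship[0->1]=2 prod=2 -> [4 5 2]
Step 10: demand=3,sold=2 ship[1->2]=2 ship[0->1]=2 prod=2 -> [4 5 2]
Step 11: demand=3,sold=2 ship[1->2]=2 ship[0->1]=2 prod=2 -> [4 5 2]
Step 12: demand=3,sold=2 ship[1->2]=2 ship[0->1]=2 prod=2 -> [4 5 2]
First stockout at step 8

8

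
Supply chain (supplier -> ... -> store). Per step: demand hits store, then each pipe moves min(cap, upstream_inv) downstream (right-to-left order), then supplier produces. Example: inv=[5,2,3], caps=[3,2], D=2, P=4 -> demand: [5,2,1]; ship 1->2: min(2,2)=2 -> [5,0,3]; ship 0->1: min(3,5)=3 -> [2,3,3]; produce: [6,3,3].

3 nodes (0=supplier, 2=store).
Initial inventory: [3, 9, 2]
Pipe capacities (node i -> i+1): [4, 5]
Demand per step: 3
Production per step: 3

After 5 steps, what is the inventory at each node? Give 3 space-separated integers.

Step 1: demand=3,sold=2 ship[1->2]=5 ship[0->1]=3 prod=3 -> inv=[3 7 5]
Step 2: demand=3,sold=3 ship[1->2]=5 ship[0->1]=3 prod=3 -> inv=[3 5 7]
Step 3: demand=3,sold=3 ship[1->2]=5 ship[0->1]=3 prod=3 -> inv=[3 3 9]
Step 4: demand=3,sold=3 ship[1->2]=3 ship[0->1]=3 prod=3 -> inv=[3 3 9]
Step 5: demand=3,sold=3 ship[1->2]=3 ship[0->1]=3 prod=3 -> inv=[3 3 9]

3 3 9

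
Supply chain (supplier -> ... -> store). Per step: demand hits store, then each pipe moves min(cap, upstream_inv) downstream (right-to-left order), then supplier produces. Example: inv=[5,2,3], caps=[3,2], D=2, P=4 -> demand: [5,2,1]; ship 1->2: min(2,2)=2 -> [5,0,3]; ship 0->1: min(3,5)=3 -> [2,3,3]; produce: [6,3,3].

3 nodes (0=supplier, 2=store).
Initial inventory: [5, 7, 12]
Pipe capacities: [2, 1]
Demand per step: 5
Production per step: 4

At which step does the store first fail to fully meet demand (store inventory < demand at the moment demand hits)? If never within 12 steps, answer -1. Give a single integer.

Step 1: demand=5,sold=5 ship[1->2]=1 ship[0->1]=2 prod=4 -> [7 8 8]
Step 2: demand=5,sold=5 ship[1->2]=1 ship[0->1]=2 prod=4 -> [9 9 4]
Step 3: demand=5,sold=4 ship[1->2]=1 ship[0->1]=2 prod=4 -> [11 10 1]
Step 4: demand=5,sold=1 ship[1->2]=1 ship[0->1]=2 prod=4 -> [13 11 1]
Step 5: demand=5,sold=1 ship[1->2]=1 ship[0->1]=2 prod=4 -> [15 12 1]
Step 6: demand=5,sold=1 ship[1->2]=1 ship[0->1]=2 prod=4 -> [17 13 1]
Step 7: demand=5,sold=1 ship[1->2]=1 ship[0->1]=2 prod=4 -> [19 14 1]
Step 8: demand=5,sold=1 ship[1->2]=1 ship[0->1]=2 prod=4 -> [21 15 1]
Step 9: demand=5,sold=1 ship[1->2]=1 ship[0->1]=2 prod=4 -> [23 16 1]
Step 10: demand=5,sold=1 ship[1->2]=1 ship[0->1]=2 prod=4 -> [25 17 1]
Step 11: demand=5,sold=1 ship[1->2]=1 ship[0->1]=2 prod=4 -> [27 18 1]
Step 12: demand=5,sold=1 ship[1->2]=1 ship[0->1]=2 prod=4 -> [29 19 1]
First stockout at step 3

3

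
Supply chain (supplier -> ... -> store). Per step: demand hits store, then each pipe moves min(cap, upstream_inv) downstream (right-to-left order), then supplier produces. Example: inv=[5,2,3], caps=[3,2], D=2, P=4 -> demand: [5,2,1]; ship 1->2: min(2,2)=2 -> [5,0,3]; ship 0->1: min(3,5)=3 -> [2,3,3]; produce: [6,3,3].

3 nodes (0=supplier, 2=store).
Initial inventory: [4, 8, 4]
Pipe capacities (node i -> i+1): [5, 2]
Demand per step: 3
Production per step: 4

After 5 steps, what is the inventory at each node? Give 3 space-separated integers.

Step 1: demand=3,sold=3 ship[1->2]=2 ship[0->1]=4 prod=4 -> inv=[4 10 3]
Step 2: demand=3,sold=3 ship[1->2]=2 ship[0->1]=4 prod=4 -> inv=[4 12 2]
Step 3: demand=3,sold=2 ship[1->2]=2 ship[0->1]=4 prod=4 -> inv=[4 14 2]
Step 4: demand=3,sold=2 ship[1->2]=2 ship[0->1]=4 prod=4 -> inv=[4 16 2]
Step 5: demand=3,sold=2 ship[1->2]=2 ship[0->1]=4 prod=4 -> inv=[4 18 2]

4 18 2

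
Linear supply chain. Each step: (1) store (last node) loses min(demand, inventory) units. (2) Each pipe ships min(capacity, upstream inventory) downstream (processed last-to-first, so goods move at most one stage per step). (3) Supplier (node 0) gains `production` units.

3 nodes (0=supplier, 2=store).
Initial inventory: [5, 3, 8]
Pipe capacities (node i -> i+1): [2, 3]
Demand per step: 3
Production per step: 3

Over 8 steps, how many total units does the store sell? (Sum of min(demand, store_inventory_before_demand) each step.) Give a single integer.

Step 1: sold=3 (running total=3) -> [6 2 8]
Step 2: sold=3 (running total=6) -> [7 2 7]
Step 3: sold=3 (running total=9) -> [8 2 6]
Step 4: sold=3 (running total=12) -> [9 2 5]
Step 5: sold=3 (running total=15) -> [10 2 4]
Step 6: sold=3 (running total=18) -> [11 2 3]
Step 7: sold=3 (running total=21) -> [12 2 2]
Step 8: sold=2 (running total=23) -> [13 2 2]

Answer: 23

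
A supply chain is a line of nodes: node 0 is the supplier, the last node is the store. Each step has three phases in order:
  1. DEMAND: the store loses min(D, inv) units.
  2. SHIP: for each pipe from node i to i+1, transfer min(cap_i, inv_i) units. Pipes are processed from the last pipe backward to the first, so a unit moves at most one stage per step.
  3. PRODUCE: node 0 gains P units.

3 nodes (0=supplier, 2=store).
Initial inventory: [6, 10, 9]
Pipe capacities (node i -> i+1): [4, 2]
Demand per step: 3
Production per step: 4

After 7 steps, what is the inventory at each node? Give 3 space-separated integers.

Step 1: demand=3,sold=3 ship[1->2]=2 ship[0->1]=4 prod=4 -> inv=[6 12 8]
Step 2: demand=3,sold=3 ship[1->2]=2 ship[0->1]=4 prod=4 -> inv=[6 14 7]
Step 3: demand=3,sold=3 ship[1->2]=2 ship[0->1]=4 prod=4 -> inv=[6 16 6]
Step 4: demand=3,sold=3 ship[1->2]=2 ship[0->1]=4 prod=4 -> inv=[6 18 5]
Step 5: demand=3,sold=3 ship[1->2]=2 ship[0->1]=4 prod=4 -> inv=[6 20 4]
Step 6: demand=3,sold=3 ship[1->2]=2 ship[0->1]=4 prod=4 -> inv=[6 22 3]
Step 7: demand=3,sold=3 ship[1->2]=2 ship[0->1]=4 prod=4 -> inv=[6 24 2]

6 24 2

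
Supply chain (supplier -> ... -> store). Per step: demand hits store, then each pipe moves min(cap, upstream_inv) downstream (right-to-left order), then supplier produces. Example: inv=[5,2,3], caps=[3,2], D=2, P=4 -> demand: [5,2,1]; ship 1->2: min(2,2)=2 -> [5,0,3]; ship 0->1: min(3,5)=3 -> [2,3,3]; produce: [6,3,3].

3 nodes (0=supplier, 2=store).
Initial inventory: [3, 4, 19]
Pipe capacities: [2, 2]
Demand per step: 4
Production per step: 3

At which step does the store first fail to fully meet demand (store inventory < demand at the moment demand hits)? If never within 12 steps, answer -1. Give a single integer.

Step 1: demand=4,sold=4 ship[1->2]=2 ship[0->1]=2 prod=3 -> [4 4 17]
Step 2: demand=4,sold=4 ship[1->2]=2 ship[0->1]=2 prod=3 -> [5 4 15]
Step 3: demand=4,sold=4 ship[1->2]=2 ship[0->1]=2 prod=3 -> [6 4 13]
Step 4: demand=4,sold=4 ship[1->2]=2 ship[0->1]=2 prod=3 -> [7 4 11]
Step 5: demand=4,sold=4 ship[1->2]=2 ship[0->1]=2 prod=3 -> [8 4 9]
Step 6: demand=4,sold=4 ship[1->2]=2 ship[0->1]=2 prod=3 -> [9 4 7]
Step 7: demand=4,sold=4 ship[1->2]=2 ship[0->1]=2 prod=3 -> [10 4 5]
Step 8: demand=4,sold=4 ship[1->2]=2 ship[0->1]=2 prod=3 -> [11 4 3]
Step 9: demand=4,sold=3 ship[1->2]=2 ship[0->1]=2 prod=3 -> [12 4 2]
Step 10: demand=4,sold=2 ship[1->2]=2 ship[0->1]=2 prod=3 -> [13 4 2]
Step 11: demand=4,sold=2 ship[1->2]=2 ship[0->1]=2 prod=3 -> [14 4 2]
Step 12: demand=4,sold=2 ship[1->2]=2 ship[0->1]=2 prod=3 -> [15 4 2]
First stockout at step 9

9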